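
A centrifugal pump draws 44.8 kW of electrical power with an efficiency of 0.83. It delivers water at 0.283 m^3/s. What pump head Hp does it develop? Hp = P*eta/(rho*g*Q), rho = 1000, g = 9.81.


Pump head formula: Hp = P * eta / (rho * g * Q).
Numerator: P * eta = 44.8 * 1000 * 0.83 = 37184.0 W.
Denominator: rho * g * Q = 1000 * 9.81 * 0.283 = 2776.23.
Hp = 37184.0 / 2776.23 = 13.39 m.

13.39


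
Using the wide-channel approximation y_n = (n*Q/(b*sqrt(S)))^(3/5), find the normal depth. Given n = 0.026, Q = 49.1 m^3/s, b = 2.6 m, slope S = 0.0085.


We use the wide-channel approximation y_n = (n*Q/(b*sqrt(S)))^(3/5).
sqrt(S) = sqrt(0.0085) = 0.092195.
Numerator: n*Q = 0.026 * 49.1 = 1.2766.
Denominator: b*sqrt(S) = 2.6 * 0.092195 = 0.239707.
arg = 5.3256.
y_n = 5.3256^(3/5) = 2.7279 m.

2.7279


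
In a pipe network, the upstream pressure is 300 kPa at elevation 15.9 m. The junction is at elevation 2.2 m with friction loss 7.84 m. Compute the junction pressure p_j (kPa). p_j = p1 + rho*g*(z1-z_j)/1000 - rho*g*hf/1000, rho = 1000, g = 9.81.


Junction pressure: p_j = p1 + rho*g*(z1 - z_j)/1000 - rho*g*hf/1000.
Elevation term = 1000*9.81*(15.9 - 2.2)/1000 = 134.397 kPa.
Friction term = 1000*9.81*7.84/1000 = 76.91 kPa.
p_j = 300 + 134.397 - 76.91 = 357.49 kPa.

357.49


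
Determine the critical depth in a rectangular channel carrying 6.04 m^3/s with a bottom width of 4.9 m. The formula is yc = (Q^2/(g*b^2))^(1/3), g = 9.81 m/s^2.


Using yc = (Q^2 / (g * b^2))^(1/3):
Q^2 = 6.04^2 = 36.48.
g * b^2 = 9.81 * 4.9^2 = 9.81 * 24.01 = 235.54.
Q^2 / (g*b^2) = 36.48 / 235.54 = 0.1549.
yc = 0.1549^(1/3) = 0.537 m.

0.537


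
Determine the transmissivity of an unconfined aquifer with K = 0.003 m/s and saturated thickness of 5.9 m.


Transmissivity is defined as T = K * h.
T = 0.003 * 5.9
  = 0.0177 m^2/s.

0.0177


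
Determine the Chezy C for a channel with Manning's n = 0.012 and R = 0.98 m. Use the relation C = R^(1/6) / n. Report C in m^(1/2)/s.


The Chezy coefficient relates to Manning's n through C = R^(1/6) / n.
R^(1/6) = 0.98^(1/6) = 0.996639.
C = 0.996639 / 0.012 = 83.05 m^(1/2)/s.

83.05


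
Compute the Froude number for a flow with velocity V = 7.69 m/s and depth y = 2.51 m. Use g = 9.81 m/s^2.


The Froude number is defined as Fr = V / sqrt(g*y).
g*y = 9.81 * 2.51 = 24.6231.
sqrt(g*y) = sqrt(24.6231) = 4.9622.
Fr = 7.69 / 4.9622 = 1.5497.

1.5497


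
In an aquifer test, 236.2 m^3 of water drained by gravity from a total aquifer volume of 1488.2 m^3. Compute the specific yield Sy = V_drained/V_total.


Specific yield Sy = Volume drained / Total volume.
Sy = 236.2 / 1488.2
   = 0.1587.

0.1587


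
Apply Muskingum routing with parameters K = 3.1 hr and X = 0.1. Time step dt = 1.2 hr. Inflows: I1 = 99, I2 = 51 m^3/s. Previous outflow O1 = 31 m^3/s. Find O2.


Muskingum coefficients:
denom = 2*K*(1-X) + dt = 2*3.1*(1-0.1) + 1.2 = 6.78.
C0 = (dt - 2*K*X)/denom = (1.2 - 2*3.1*0.1)/6.78 = 0.0855.
C1 = (dt + 2*K*X)/denom = (1.2 + 2*3.1*0.1)/6.78 = 0.2684.
C2 = (2*K*(1-X) - dt)/denom = 0.646.
O2 = C0*I2 + C1*I1 + C2*O1
   = 0.0855*51 + 0.2684*99 + 0.646*31
   = 50.96 m^3/s.

50.96


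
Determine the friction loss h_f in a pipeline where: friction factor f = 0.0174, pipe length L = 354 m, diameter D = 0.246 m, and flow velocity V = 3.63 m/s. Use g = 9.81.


Darcy-Weisbach equation: h_f = f * (L/D) * V^2/(2g).
f * L/D = 0.0174 * 354/0.246 = 25.039.
V^2/(2g) = 3.63^2 / (2*9.81) = 13.1769 / 19.62 = 0.6716 m.
h_f = 25.039 * 0.6716 = 16.816 m.

16.816


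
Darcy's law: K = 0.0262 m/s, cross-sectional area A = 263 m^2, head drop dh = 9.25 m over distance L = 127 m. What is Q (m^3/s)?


Darcy's law: Q = K * A * i, where i = dh/L.
Hydraulic gradient i = 9.25 / 127 = 0.072835.
Q = 0.0262 * 263 * 0.072835
  = 0.5019 m^3/s.

0.5019


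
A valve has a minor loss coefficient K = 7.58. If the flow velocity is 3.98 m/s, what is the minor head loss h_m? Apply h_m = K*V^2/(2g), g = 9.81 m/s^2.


Minor loss formula: h_m = K * V^2/(2g).
V^2 = 3.98^2 = 15.8404.
V^2/(2g) = 15.8404 / 19.62 = 0.8074 m.
h_m = 7.58 * 0.8074 = 6.1198 m.

6.1198


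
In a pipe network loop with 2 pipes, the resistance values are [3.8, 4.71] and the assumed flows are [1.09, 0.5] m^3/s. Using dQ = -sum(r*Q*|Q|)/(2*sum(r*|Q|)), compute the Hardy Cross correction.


Numerator terms (r*Q*|Q|): 3.8*1.09*|1.09| = 4.5148; 4.71*0.5*|0.5| = 1.1775.
Sum of numerator = 5.6923.
Denominator terms (r*|Q|): 3.8*|1.09| = 4.142; 4.71*|0.5| = 2.355.
2 * sum of denominator = 2 * 6.497 = 12.994.
dQ = -5.6923 / 12.994 = -0.4381 m^3/s.

-0.4381


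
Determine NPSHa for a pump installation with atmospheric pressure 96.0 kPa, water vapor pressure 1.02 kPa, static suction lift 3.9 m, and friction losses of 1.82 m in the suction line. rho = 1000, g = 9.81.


NPSHa = p_atm/(rho*g) - z_s - hf_s - p_vap/(rho*g).
p_atm/(rho*g) = 96.0*1000 / (1000*9.81) = 9.786 m.
p_vap/(rho*g) = 1.02*1000 / (1000*9.81) = 0.104 m.
NPSHa = 9.786 - 3.9 - 1.82 - 0.104
      = 3.96 m.

3.96


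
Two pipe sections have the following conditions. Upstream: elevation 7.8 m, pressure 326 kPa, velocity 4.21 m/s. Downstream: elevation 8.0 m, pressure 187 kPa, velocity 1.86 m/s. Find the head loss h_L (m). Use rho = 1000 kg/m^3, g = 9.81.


Total head at each section: H = z + p/(rho*g) + V^2/(2g).
H1 = 7.8 + 326*1000/(1000*9.81) + 4.21^2/(2*9.81)
   = 7.8 + 33.231 + 0.9034
   = 41.935 m.
H2 = 8.0 + 187*1000/(1000*9.81) + 1.86^2/(2*9.81)
   = 8.0 + 19.062 + 0.1763
   = 27.239 m.
h_L = H1 - H2 = 41.935 - 27.239 = 14.696 m.

14.696


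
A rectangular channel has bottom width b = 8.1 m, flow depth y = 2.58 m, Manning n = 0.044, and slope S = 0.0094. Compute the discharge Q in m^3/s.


For a rectangular channel, the cross-sectional area A = b * y = 8.1 * 2.58 = 20.9 m^2.
The wetted perimeter P = b + 2y = 8.1 + 2*2.58 = 13.26 m.
Hydraulic radius R = A/P = 20.9/13.26 = 1.576 m.
Velocity V = (1/n)*R^(2/3)*S^(1/2) = (1/0.044)*1.576^(2/3)*0.0094^(1/2) = 2.9841 m/s.
Discharge Q = A * V = 20.9 * 2.9841 = 62.362 m^3/s.

62.362


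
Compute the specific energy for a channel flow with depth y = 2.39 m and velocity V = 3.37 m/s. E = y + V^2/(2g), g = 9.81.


Specific energy E = y + V^2/(2g).
Velocity head = V^2/(2g) = 3.37^2 / (2*9.81) = 11.3569 / 19.62 = 0.5788 m.
E = 2.39 + 0.5788 = 2.9688 m.

2.9688


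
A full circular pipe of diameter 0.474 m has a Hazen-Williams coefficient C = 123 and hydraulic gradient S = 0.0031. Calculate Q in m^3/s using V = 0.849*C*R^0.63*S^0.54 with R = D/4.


For a full circular pipe, R = D/4 = 0.474/4 = 0.1185 m.
V = 0.849 * 123 * 0.1185^0.63 * 0.0031^0.54
  = 0.849 * 123 * 0.260881 * 0.044191
  = 1.2039 m/s.
Pipe area A = pi*D^2/4 = pi*0.474^2/4 = 0.1765 m^2.
Q = A * V = 0.1765 * 1.2039 = 0.2124 m^3/s.

0.2124


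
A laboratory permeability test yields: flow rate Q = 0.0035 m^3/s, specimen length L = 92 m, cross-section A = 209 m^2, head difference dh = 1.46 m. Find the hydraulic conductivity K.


From K = Q*L / (A*dh):
Numerator: Q*L = 0.0035 * 92 = 0.322.
Denominator: A*dh = 209 * 1.46 = 305.14.
K = 0.322 / 305.14 = 0.001055 m/s.

0.001055


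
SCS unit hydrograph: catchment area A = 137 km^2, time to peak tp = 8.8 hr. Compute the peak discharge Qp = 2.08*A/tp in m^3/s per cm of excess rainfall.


SCS formula: Qp = 2.08 * A / tp.
Qp = 2.08 * 137 / 8.8
   = 284.96 / 8.8
   = 32.38 m^3/s per cm.

32.38


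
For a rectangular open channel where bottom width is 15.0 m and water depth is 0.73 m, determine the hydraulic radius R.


For a rectangular section:
Flow area A = b * y = 15.0 * 0.73 = 10.95 m^2.
Wetted perimeter P = b + 2y = 15.0 + 2*0.73 = 16.46 m.
Hydraulic radius R = A/P = 10.95 / 16.46 = 0.6652 m.

0.6652


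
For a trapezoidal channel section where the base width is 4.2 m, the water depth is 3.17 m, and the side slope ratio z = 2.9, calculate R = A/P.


For a trapezoidal section with side slope z:
A = (b + z*y)*y = (4.2 + 2.9*3.17)*3.17 = 42.456 m^2.
P = b + 2*y*sqrt(1 + z^2) = 4.2 + 2*3.17*sqrt(1 + 2.9^2) = 23.648 m.
R = A/P = 42.456 / 23.648 = 1.7953 m.

1.7953


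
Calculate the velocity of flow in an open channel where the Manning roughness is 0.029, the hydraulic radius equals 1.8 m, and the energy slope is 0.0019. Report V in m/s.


Manning's equation gives V = (1/n) * R^(2/3) * S^(1/2).
First, compute R^(2/3) = 1.8^(2/3) = 1.4797.
Next, S^(1/2) = 0.0019^(1/2) = 0.043589.
Then 1/n = 1/0.029 = 34.48.
V = 34.48 * 1.4797 * 0.043589 = 2.2241 m/s.

2.2241


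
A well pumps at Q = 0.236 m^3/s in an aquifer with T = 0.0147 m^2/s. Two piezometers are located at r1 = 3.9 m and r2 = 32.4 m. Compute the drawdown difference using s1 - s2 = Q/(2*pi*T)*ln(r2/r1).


Thiem equation: s1 - s2 = Q/(2*pi*T) * ln(r2/r1).
ln(r2/r1) = ln(32.4/3.9) = 2.1172.
Q/(2*pi*T) = 0.236 / (2*pi*0.0147) = 0.236 / 0.0924 = 2.5551.
s1 - s2 = 2.5551 * 2.1172 = 5.4097 m.

5.4097


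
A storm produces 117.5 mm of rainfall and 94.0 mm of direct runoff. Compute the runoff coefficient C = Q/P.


The runoff coefficient C = runoff depth / rainfall depth.
C = 94.0 / 117.5
  = 0.8.

0.8


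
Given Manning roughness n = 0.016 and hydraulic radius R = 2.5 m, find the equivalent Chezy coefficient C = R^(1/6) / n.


The Chezy coefficient relates to Manning's n through C = R^(1/6) / n.
R^(1/6) = 2.5^(1/6) = 1.164993.
C = 1.164993 / 0.016 = 72.81 m^(1/2)/s.

72.81


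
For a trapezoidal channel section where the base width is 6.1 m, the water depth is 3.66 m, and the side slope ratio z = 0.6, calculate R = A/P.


For a trapezoidal section with side slope z:
A = (b + z*y)*y = (6.1 + 0.6*3.66)*3.66 = 30.363 m^2.
P = b + 2*y*sqrt(1 + z^2) = 6.1 + 2*3.66*sqrt(1 + 0.6^2) = 14.637 m.
R = A/P = 30.363 / 14.637 = 2.0745 m.

2.0745


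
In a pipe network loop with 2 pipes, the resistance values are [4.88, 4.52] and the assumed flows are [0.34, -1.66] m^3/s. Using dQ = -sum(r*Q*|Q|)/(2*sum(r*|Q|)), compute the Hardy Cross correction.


Numerator terms (r*Q*|Q|): 4.88*0.34*|0.34| = 0.5641; 4.52*-1.66*|-1.66| = -12.4553.
Sum of numerator = -11.8912.
Denominator terms (r*|Q|): 4.88*|0.34| = 1.6592; 4.52*|-1.66| = 7.5032.
2 * sum of denominator = 2 * 9.1624 = 18.3248.
dQ = --11.8912 / 18.3248 = 0.6489 m^3/s.

0.6489


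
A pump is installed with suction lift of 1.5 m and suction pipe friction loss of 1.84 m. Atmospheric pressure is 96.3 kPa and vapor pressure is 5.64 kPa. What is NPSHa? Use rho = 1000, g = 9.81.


NPSHa = p_atm/(rho*g) - z_s - hf_s - p_vap/(rho*g).
p_atm/(rho*g) = 96.3*1000 / (1000*9.81) = 9.817 m.
p_vap/(rho*g) = 5.64*1000 / (1000*9.81) = 0.575 m.
NPSHa = 9.817 - 1.5 - 1.84 - 0.575
      = 5.9 m.

5.9


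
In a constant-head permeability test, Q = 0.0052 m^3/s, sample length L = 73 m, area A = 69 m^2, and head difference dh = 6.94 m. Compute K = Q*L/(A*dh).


From K = Q*L / (A*dh):
Numerator: Q*L = 0.0052 * 73 = 0.3796.
Denominator: A*dh = 69 * 6.94 = 478.86.
K = 0.3796 / 478.86 = 0.000793 m/s.

0.000793


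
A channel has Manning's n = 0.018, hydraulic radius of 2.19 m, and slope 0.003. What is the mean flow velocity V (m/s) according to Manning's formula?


Manning's equation gives V = (1/n) * R^(2/3) * S^(1/2).
First, compute R^(2/3) = 2.19^(2/3) = 1.6864.
Next, S^(1/2) = 0.003^(1/2) = 0.054772.
Then 1/n = 1/0.018 = 55.56.
V = 55.56 * 1.6864 * 0.054772 = 5.1316 m/s.

5.1316


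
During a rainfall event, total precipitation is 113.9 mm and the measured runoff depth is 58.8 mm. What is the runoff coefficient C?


The runoff coefficient C = runoff depth / rainfall depth.
C = 58.8 / 113.9
  = 0.5162.

0.5162


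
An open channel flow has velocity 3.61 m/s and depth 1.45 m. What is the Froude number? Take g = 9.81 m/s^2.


The Froude number is defined as Fr = V / sqrt(g*y).
g*y = 9.81 * 1.45 = 14.2245.
sqrt(g*y) = sqrt(14.2245) = 3.7715.
Fr = 3.61 / 3.7715 = 0.9572.

0.9572


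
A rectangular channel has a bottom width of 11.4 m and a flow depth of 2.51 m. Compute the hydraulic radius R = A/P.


For a rectangular section:
Flow area A = b * y = 11.4 * 2.51 = 28.61 m^2.
Wetted perimeter P = b + 2y = 11.4 + 2*2.51 = 16.42 m.
Hydraulic radius R = A/P = 28.61 / 16.42 = 1.7426 m.

1.7426


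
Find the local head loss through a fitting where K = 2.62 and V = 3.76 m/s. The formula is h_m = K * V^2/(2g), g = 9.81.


Minor loss formula: h_m = K * V^2/(2g).
V^2 = 3.76^2 = 14.1376.
V^2/(2g) = 14.1376 / 19.62 = 0.7206 m.
h_m = 2.62 * 0.7206 = 1.8879 m.

1.8879


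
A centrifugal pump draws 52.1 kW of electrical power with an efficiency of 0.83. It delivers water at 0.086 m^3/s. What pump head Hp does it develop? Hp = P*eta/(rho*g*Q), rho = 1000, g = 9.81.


Pump head formula: Hp = P * eta / (rho * g * Q).
Numerator: P * eta = 52.1 * 1000 * 0.83 = 43243.0 W.
Denominator: rho * g * Q = 1000 * 9.81 * 0.086 = 843.66.
Hp = 43243.0 / 843.66 = 51.26 m.

51.26


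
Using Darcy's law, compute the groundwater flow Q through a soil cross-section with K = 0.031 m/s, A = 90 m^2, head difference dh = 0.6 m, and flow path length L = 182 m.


Darcy's law: Q = K * A * i, where i = dh/L.
Hydraulic gradient i = 0.6 / 182 = 0.003297.
Q = 0.031 * 90 * 0.003297
  = 0.0092 m^3/s.

0.0092


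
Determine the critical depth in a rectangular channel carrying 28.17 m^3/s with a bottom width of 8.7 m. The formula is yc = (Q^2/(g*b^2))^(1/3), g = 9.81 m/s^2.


Using yc = (Q^2 / (g * b^2))^(1/3):
Q^2 = 28.17^2 = 793.55.
g * b^2 = 9.81 * 8.7^2 = 9.81 * 75.69 = 742.52.
Q^2 / (g*b^2) = 793.55 / 742.52 = 1.0687.
yc = 1.0687^(1/3) = 1.0224 m.

1.0224


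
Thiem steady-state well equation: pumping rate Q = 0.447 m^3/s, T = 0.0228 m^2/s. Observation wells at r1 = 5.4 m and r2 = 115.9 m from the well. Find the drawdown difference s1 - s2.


Thiem equation: s1 - s2 = Q/(2*pi*T) * ln(r2/r1).
ln(r2/r1) = ln(115.9/5.4) = 3.0663.
Q/(2*pi*T) = 0.447 / (2*pi*0.0228) = 0.447 / 0.1433 = 3.1203.
s1 - s2 = 3.1203 * 3.0663 = 9.5678 m.

9.5678


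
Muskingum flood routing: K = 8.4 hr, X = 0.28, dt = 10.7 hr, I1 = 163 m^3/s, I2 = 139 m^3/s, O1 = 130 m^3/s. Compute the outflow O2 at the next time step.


Muskingum coefficients:
denom = 2*K*(1-X) + dt = 2*8.4*(1-0.28) + 10.7 = 22.796.
C0 = (dt - 2*K*X)/denom = (10.7 - 2*8.4*0.28)/22.796 = 0.263.
C1 = (dt + 2*K*X)/denom = (10.7 + 2*8.4*0.28)/22.796 = 0.6757.
C2 = (2*K*(1-X) - dt)/denom = 0.0612.
O2 = C0*I2 + C1*I1 + C2*O1
   = 0.263*139 + 0.6757*163 + 0.0612*130
   = 154.67 m^3/s.

154.67


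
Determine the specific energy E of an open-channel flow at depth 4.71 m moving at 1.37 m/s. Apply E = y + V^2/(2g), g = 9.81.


Specific energy E = y + V^2/(2g).
Velocity head = V^2/(2g) = 1.37^2 / (2*9.81) = 1.8769 / 19.62 = 0.0957 m.
E = 4.71 + 0.0957 = 4.8057 m.

4.8057


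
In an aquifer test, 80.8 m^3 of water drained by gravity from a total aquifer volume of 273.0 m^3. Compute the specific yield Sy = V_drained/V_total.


Specific yield Sy = Volume drained / Total volume.
Sy = 80.8 / 273.0
   = 0.296.

0.296


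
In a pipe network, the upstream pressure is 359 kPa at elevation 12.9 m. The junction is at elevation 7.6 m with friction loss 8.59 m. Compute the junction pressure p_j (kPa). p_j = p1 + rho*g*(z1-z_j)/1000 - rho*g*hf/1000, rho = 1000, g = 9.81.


Junction pressure: p_j = p1 + rho*g*(z1 - z_j)/1000 - rho*g*hf/1000.
Elevation term = 1000*9.81*(12.9 - 7.6)/1000 = 51.993 kPa.
Friction term = 1000*9.81*8.59/1000 = 84.268 kPa.
p_j = 359 + 51.993 - 84.268 = 326.73 kPa.

326.73


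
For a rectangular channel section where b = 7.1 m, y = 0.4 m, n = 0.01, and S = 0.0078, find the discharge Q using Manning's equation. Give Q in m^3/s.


For a rectangular channel, the cross-sectional area A = b * y = 7.1 * 0.4 = 2.84 m^2.
The wetted perimeter P = b + 2y = 7.1 + 2*0.4 = 7.9 m.
Hydraulic radius R = A/P = 2.84/7.9 = 0.3595 m.
Velocity V = (1/n)*R^(2/3)*S^(1/2) = (1/0.01)*0.3595^(2/3)*0.0078^(1/2) = 4.4652 m/s.
Discharge Q = A * V = 2.84 * 4.4652 = 12.681 m^3/s.

12.681


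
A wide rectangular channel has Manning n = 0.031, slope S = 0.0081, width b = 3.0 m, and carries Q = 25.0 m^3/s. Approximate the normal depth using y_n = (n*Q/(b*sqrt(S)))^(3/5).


We use the wide-channel approximation y_n = (n*Q/(b*sqrt(S)))^(3/5).
sqrt(S) = sqrt(0.0081) = 0.09.
Numerator: n*Q = 0.031 * 25.0 = 0.775.
Denominator: b*sqrt(S) = 3.0 * 0.09 = 0.27.
arg = 2.8704.
y_n = 2.8704^(3/5) = 1.8826 m.

1.8826


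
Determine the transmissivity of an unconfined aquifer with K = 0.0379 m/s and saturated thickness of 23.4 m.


Transmissivity is defined as T = K * h.
T = 0.0379 * 23.4
  = 0.8869 m^2/s.

0.8869


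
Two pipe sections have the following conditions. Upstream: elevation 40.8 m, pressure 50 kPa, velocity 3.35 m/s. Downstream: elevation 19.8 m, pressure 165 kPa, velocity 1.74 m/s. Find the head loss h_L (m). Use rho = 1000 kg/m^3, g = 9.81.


Total head at each section: H = z + p/(rho*g) + V^2/(2g).
H1 = 40.8 + 50*1000/(1000*9.81) + 3.35^2/(2*9.81)
   = 40.8 + 5.097 + 0.572
   = 46.469 m.
H2 = 19.8 + 165*1000/(1000*9.81) + 1.74^2/(2*9.81)
   = 19.8 + 16.82 + 0.1543
   = 36.774 m.
h_L = H1 - H2 = 46.469 - 36.774 = 9.695 m.

9.695


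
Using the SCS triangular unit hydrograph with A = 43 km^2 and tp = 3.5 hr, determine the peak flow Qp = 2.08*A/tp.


SCS formula: Qp = 2.08 * A / tp.
Qp = 2.08 * 43 / 3.5
   = 89.44 / 3.5
   = 25.55 m^3/s per cm.

25.55


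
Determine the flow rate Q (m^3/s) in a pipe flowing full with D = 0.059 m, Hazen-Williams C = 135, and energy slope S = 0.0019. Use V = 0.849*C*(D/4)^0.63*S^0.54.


For a full circular pipe, R = D/4 = 0.059/4 = 0.0147 m.
V = 0.849 * 135 * 0.0147^0.63 * 0.0019^0.54
  = 0.849 * 135 * 0.0702 * 0.033926
  = 0.273 m/s.
Pipe area A = pi*D^2/4 = pi*0.059^2/4 = 0.0027 m^2.
Q = A * V = 0.0027 * 0.273 = 0.0007 m^3/s.

0.0007


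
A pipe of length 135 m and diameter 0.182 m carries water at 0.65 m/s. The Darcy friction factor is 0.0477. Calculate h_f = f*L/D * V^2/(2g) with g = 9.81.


Darcy-Weisbach equation: h_f = f * (L/D) * V^2/(2g).
f * L/D = 0.0477 * 135/0.182 = 35.3819.
V^2/(2g) = 0.65^2 / (2*9.81) = 0.4225 / 19.62 = 0.0215 m.
h_f = 35.3819 * 0.0215 = 0.762 m.

0.762


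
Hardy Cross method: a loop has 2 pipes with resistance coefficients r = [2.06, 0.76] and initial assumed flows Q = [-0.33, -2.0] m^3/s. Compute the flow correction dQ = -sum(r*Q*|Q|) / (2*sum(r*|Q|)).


Numerator terms (r*Q*|Q|): 2.06*-0.33*|-0.33| = -0.2243; 0.76*-2.0*|-2.0| = -3.04.
Sum of numerator = -3.2643.
Denominator terms (r*|Q|): 2.06*|-0.33| = 0.6798; 0.76*|-2.0| = 1.52.
2 * sum of denominator = 2 * 2.1998 = 4.3996.
dQ = --3.2643 / 4.3996 = 0.742 m^3/s.

0.742


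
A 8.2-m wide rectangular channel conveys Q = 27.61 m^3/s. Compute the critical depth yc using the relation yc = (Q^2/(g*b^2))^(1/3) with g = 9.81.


Using yc = (Q^2 / (g * b^2))^(1/3):
Q^2 = 27.61^2 = 762.31.
g * b^2 = 9.81 * 8.2^2 = 9.81 * 67.24 = 659.62.
Q^2 / (g*b^2) = 762.31 / 659.62 = 1.1557.
yc = 1.1557^(1/3) = 1.0494 m.

1.0494


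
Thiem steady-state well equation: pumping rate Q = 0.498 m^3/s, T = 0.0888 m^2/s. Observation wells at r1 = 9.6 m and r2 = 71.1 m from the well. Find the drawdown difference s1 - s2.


Thiem equation: s1 - s2 = Q/(2*pi*T) * ln(r2/r1).
ln(r2/r1) = ln(71.1/9.6) = 2.0023.
Q/(2*pi*T) = 0.498 / (2*pi*0.0888) = 0.498 / 0.5579 = 0.8926.
s1 - s2 = 0.8926 * 2.0023 = 1.7872 m.

1.7872


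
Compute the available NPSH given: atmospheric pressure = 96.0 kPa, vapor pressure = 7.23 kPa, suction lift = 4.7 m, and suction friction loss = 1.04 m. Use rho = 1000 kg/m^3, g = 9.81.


NPSHa = p_atm/(rho*g) - z_s - hf_s - p_vap/(rho*g).
p_atm/(rho*g) = 96.0*1000 / (1000*9.81) = 9.786 m.
p_vap/(rho*g) = 7.23*1000 / (1000*9.81) = 0.737 m.
NPSHa = 9.786 - 4.7 - 1.04 - 0.737
      = 3.31 m.

3.31


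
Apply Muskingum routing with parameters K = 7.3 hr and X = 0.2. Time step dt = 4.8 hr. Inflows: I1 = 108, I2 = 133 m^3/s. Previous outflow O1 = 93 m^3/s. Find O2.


Muskingum coefficients:
denom = 2*K*(1-X) + dt = 2*7.3*(1-0.2) + 4.8 = 16.48.
C0 = (dt - 2*K*X)/denom = (4.8 - 2*7.3*0.2)/16.48 = 0.1141.
C1 = (dt + 2*K*X)/denom = (4.8 + 2*7.3*0.2)/16.48 = 0.4684.
C2 = (2*K*(1-X) - dt)/denom = 0.4175.
O2 = C0*I2 + C1*I1 + C2*O1
   = 0.1141*133 + 0.4684*108 + 0.4175*93
   = 104.59 m^3/s.

104.59


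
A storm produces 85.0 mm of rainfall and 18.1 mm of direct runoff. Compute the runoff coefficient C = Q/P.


The runoff coefficient C = runoff depth / rainfall depth.
C = 18.1 / 85.0
  = 0.2129.

0.2129


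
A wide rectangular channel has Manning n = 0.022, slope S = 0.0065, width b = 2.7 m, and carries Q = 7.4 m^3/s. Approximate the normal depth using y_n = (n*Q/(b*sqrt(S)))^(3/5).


We use the wide-channel approximation y_n = (n*Q/(b*sqrt(S)))^(3/5).
sqrt(S) = sqrt(0.0065) = 0.080623.
Numerator: n*Q = 0.022 * 7.4 = 0.1628.
Denominator: b*sqrt(S) = 2.7 * 0.080623 = 0.217682.
arg = 0.7479.
y_n = 0.7479^(3/5) = 0.84 m.

0.84


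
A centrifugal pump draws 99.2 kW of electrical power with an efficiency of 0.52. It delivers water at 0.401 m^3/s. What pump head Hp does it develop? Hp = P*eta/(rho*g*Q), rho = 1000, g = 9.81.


Pump head formula: Hp = P * eta / (rho * g * Q).
Numerator: P * eta = 99.2 * 1000 * 0.52 = 51584.0 W.
Denominator: rho * g * Q = 1000 * 9.81 * 0.401 = 3933.81.
Hp = 51584.0 / 3933.81 = 13.11 m.

13.11


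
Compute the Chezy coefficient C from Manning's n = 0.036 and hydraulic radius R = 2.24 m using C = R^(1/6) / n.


The Chezy coefficient relates to Manning's n through C = R^(1/6) / n.
R^(1/6) = 2.24^(1/6) = 1.143865.
C = 1.143865 / 0.036 = 31.77 m^(1/2)/s.

31.77


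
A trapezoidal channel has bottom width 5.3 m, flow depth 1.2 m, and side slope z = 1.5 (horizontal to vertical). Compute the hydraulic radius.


For a trapezoidal section with side slope z:
A = (b + z*y)*y = (5.3 + 1.5*1.2)*1.2 = 8.52 m^2.
P = b + 2*y*sqrt(1 + z^2) = 5.3 + 2*1.2*sqrt(1 + 1.5^2) = 9.627 m.
R = A/P = 8.52 / 9.627 = 0.885 m.

0.885


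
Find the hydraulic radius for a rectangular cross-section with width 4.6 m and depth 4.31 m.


For a rectangular section:
Flow area A = b * y = 4.6 * 4.31 = 19.83 m^2.
Wetted perimeter P = b + 2y = 4.6 + 2*4.31 = 13.22 m.
Hydraulic radius R = A/P = 19.83 / 13.22 = 1.4997 m.

1.4997


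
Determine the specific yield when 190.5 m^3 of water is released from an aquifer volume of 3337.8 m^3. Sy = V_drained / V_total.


Specific yield Sy = Volume drained / Total volume.
Sy = 190.5 / 3337.8
   = 0.0571.

0.0571


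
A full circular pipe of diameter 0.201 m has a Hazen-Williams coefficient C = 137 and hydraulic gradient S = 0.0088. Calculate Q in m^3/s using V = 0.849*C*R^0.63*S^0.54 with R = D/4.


For a full circular pipe, R = D/4 = 0.201/4 = 0.0503 m.
V = 0.849 * 137 * 0.0503^0.63 * 0.0088^0.54
  = 0.849 * 137 * 0.151955 * 0.077628
  = 1.372 m/s.
Pipe area A = pi*D^2/4 = pi*0.201^2/4 = 0.0317 m^2.
Q = A * V = 0.0317 * 1.372 = 0.0435 m^3/s.

0.0435


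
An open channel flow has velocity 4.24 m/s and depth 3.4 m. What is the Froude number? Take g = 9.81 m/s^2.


The Froude number is defined as Fr = V / sqrt(g*y).
g*y = 9.81 * 3.4 = 33.354.
sqrt(g*y) = sqrt(33.354) = 5.7753.
Fr = 4.24 / 5.7753 = 0.7342.

0.7342


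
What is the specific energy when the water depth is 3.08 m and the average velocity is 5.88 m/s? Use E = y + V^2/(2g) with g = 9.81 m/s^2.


Specific energy E = y + V^2/(2g).
Velocity head = V^2/(2g) = 5.88^2 / (2*9.81) = 34.5744 / 19.62 = 1.7622 m.
E = 3.08 + 1.7622 = 4.8422 m.

4.8422


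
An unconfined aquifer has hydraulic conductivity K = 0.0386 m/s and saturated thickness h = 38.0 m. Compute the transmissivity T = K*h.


Transmissivity is defined as T = K * h.
T = 0.0386 * 38.0
  = 1.4668 m^2/s.

1.4668


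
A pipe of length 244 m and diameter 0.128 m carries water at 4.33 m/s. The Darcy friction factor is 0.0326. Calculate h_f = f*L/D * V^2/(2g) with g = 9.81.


Darcy-Weisbach equation: h_f = f * (L/D) * V^2/(2g).
f * L/D = 0.0326 * 244/0.128 = 62.1437.
V^2/(2g) = 4.33^2 / (2*9.81) = 18.7489 / 19.62 = 0.9556 m.
h_f = 62.1437 * 0.9556 = 59.385 m.

59.385


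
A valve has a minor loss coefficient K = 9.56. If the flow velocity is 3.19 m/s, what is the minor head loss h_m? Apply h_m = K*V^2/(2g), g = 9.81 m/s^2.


Minor loss formula: h_m = K * V^2/(2g).
V^2 = 3.19^2 = 10.1761.
V^2/(2g) = 10.1761 / 19.62 = 0.5187 m.
h_m = 9.56 * 0.5187 = 4.9584 m.

4.9584


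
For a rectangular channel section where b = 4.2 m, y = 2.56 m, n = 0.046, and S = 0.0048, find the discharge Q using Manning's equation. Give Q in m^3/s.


For a rectangular channel, the cross-sectional area A = b * y = 4.2 * 2.56 = 10.75 m^2.
The wetted perimeter P = b + 2y = 4.2 + 2*2.56 = 9.32 m.
Hydraulic radius R = A/P = 10.75/9.32 = 1.1536 m.
Velocity V = (1/n)*R^(2/3)*S^(1/2) = (1/0.046)*1.1536^(2/3)*0.0048^(1/2) = 1.6567 m/s.
Discharge Q = A * V = 10.75 * 1.6567 = 17.813 m^3/s.

17.813


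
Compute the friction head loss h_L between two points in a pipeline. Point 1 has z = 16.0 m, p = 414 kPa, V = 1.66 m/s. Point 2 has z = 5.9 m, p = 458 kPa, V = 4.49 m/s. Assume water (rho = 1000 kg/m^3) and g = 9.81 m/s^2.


Total head at each section: H = z + p/(rho*g) + V^2/(2g).
H1 = 16.0 + 414*1000/(1000*9.81) + 1.66^2/(2*9.81)
   = 16.0 + 42.202 + 0.1404
   = 58.342 m.
H2 = 5.9 + 458*1000/(1000*9.81) + 4.49^2/(2*9.81)
   = 5.9 + 46.687 + 1.0275
   = 53.615 m.
h_L = H1 - H2 = 58.342 - 53.615 = 4.728 m.

4.728


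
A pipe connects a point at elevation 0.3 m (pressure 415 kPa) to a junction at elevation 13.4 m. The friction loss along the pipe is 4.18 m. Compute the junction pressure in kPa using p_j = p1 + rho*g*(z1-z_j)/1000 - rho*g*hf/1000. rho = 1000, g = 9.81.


Junction pressure: p_j = p1 + rho*g*(z1 - z_j)/1000 - rho*g*hf/1000.
Elevation term = 1000*9.81*(0.3 - 13.4)/1000 = -128.511 kPa.
Friction term = 1000*9.81*4.18/1000 = 41.006 kPa.
p_j = 415 + -128.511 - 41.006 = 245.48 kPa.

245.48


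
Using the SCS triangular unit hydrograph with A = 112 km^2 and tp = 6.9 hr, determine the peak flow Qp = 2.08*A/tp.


SCS formula: Qp = 2.08 * A / tp.
Qp = 2.08 * 112 / 6.9
   = 232.96 / 6.9
   = 33.76 m^3/s per cm.

33.76


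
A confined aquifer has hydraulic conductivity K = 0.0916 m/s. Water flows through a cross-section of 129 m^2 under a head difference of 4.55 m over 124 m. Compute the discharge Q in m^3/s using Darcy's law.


Darcy's law: Q = K * A * i, where i = dh/L.
Hydraulic gradient i = 4.55 / 124 = 0.036694.
Q = 0.0916 * 129 * 0.036694
  = 0.4336 m^3/s.

0.4336


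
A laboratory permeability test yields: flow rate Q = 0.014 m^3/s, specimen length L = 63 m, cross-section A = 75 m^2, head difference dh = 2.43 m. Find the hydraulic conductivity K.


From K = Q*L / (A*dh):
Numerator: Q*L = 0.014 * 63 = 0.882.
Denominator: A*dh = 75 * 2.43 = 182.25.
K = 0.882 / 182.25 = 0.00484 m/s.

0.00484


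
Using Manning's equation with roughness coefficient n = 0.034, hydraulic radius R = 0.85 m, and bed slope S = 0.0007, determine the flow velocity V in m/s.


Manning's equation gives V = (1/n) * R^(2/3) * S^(1/2).
First, compute R^(2/3) = 0.85^(2/3) = 0.8973.
Next, S^(1/2) = 0.0007^(1/2) = 0.026458.
Then 1/n = 1/0.034 = 29.41.
V = 29.41 * 0.8973 * 0.026458 = 0.6983 m/s.

0.6983


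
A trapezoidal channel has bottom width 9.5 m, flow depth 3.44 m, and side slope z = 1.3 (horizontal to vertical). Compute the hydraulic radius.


For a trapezoidal section with side slope z:
A = (b + z*y)*y = (9.5 + 1.3*3.44)*3.44 = 48.064 m^2.
P = b + 2*y*sqrt(1 + z^2) = 9.5 + 2*3.44*sqrt(1 + 1.3^2) = 20.784 m.
R = A/P = 48.064 / 20.784 = 2.3125 m.

2.3125


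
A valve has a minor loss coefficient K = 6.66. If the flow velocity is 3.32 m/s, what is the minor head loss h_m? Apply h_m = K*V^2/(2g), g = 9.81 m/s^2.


Minor loss formula: h_m = K * V^2/(2g).
V^2 = 3.32^2 = 11.0224.
V^2/(2g) = 11.0224 / 19.62 = 0.5618 m.
h_m = 6.66 * 0.5618 = 3.7415 m.

3.7415


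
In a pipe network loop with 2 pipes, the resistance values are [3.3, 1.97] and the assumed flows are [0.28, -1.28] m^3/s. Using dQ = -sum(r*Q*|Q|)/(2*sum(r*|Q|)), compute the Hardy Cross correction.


Numerator terms (r*Q*|Q|): 3.3*0.28*|0.28| = 0.2587; 1.97*-1.28*|-1.28| = -3.2276.
Sum of numerator = -2.9689.
Denominator terms (r*|Q|): 3.3*|0.28| = 0.924; 1.97*|-1.28| = 2.5216.
2 * sum of denominator = 2 * 3.4456 = 6.8912.
dQ = --2.9689 / 6.8912 = 0.4308 m^3/s.

0.4308


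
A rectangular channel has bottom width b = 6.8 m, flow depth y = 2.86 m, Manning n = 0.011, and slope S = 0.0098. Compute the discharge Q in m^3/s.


For a rectangular channel, the cross-sectional area A = b * y = 6.8 * 2.86 = 19.45 m^2.
The wetted perimeter P = b + 2y = 6.8 + 2*2.86 = 12.52 m.
Hydraulic radius R = A/P = 19.45/12.52 = 1.5534 m.
Velocity V = (1/n)*R^(2/3)*S^(1/2) = (1/0.011)*1.5534^(2/3)*0.0098^(1/2) = 12.0707 m/s.
Discharge Q = A * V = 19.45 * 12.0707 = 234.752 m^3/s.

234.752


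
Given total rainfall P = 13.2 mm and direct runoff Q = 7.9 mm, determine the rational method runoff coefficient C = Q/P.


The runoff coefficient C = runoff depth / rainfall depth.
C = 7.9 / 13.2
  = 0.5985.

0.5985


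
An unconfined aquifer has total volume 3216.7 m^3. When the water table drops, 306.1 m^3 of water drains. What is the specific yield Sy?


Specific yield Sy = Volume drained / Total volume.
Sy = 306.1 / 3216.7
   = 0.0952.

0.0952


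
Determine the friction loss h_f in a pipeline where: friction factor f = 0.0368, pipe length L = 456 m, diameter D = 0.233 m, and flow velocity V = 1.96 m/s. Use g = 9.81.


Darcy-Weisbach equation: h_f = f * (L/D) * V^2/(2g).
f * L/D = 0.0368 * 456/0.233 = 72.0206.
V^2/(2g) = 1.96^2 / (2*9.81) = 3.8416 / 19.62 = 0.1958 m.
h_f = 72.0206 * 0.1958 = 14.102 m.

14.102


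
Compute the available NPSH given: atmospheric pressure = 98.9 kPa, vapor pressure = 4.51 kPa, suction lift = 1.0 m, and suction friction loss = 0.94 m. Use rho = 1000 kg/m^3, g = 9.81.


NPSHa = p_atm/(rho*g) - z_s - hf_s - p_vap/(rho*g).
p_atm/(rho*g) = 98.9*1000 / (1000*9.81) = 10.082 m.
p_vap/(rho*g) = 4.51*1000 / (1000*9.81) = 0.46 m.
NPSHa = 10.082 - 1.0 - 0.94 - 0.46
      = 7.68 m.

7.68


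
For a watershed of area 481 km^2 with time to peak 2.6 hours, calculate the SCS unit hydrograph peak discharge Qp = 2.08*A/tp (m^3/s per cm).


SCS formula: Qp = 2.08 * A / tp.
Qp = 2.08 * 481 / 2.6
   = 1000.48 / 2.6
   = 384.8 m^3/s per cm.

384.8


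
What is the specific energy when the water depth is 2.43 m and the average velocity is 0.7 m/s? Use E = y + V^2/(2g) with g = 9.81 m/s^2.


Specific energy E = y + V^2/(2g).
Velocity head = V^2/(2g) = 0.7^2 / (2*9.81) = 0.49 / 19.62 = 0.025 m.
E = 2.43 + 0.025 = 2.455 m.

2.455


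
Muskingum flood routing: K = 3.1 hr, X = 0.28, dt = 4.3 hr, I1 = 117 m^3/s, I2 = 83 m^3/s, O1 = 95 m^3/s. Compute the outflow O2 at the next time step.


Muskingum coefficients:
denom = 2*K*(1-X) + dt = 2*3.1*(1-0.28) + 4.3 = 8.764.
C0 = (dt - 2*K*X)/denom = (4.3 - 2*3.1*0.28)/8.764 = 0.2926.
C1 = (dt + 2*K*X)/denom = (4.3 + 2*3.1*0.28)/8.764 = 0.6887.
C2 = (2*K*(1-X) - dt)/denom = 0.0187.
O2 = C0*I2 + C1*I1 + C2*O1
   = 0.2926*83 + 0.6887*117 + 0.0187*95
   = 106.64 m^3/s.

106.64


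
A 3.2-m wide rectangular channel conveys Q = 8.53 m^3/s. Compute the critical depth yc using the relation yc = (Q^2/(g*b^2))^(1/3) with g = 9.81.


Using yc = (Q^2 / (g * b^2))^(1/3):
Q^2 = 8.53^2 = 72.76.
g * b^2 = 9.81 * 3.2^2 = 9.81 * 10.24 = 100.45.
Q^2 / (g*b^2) = 72.76 / 100.45 = 0.7243.
yc = 0.7243^(1/3) = 0.8981 m.

0.8981


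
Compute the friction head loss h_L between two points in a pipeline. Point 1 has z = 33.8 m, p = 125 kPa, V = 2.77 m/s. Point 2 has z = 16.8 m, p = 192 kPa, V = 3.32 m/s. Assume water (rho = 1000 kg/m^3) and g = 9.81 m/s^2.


Total head at each section: H = z + p/(rho*g) + V^2/(2g).
H1 = 33.8 + 125*1000/(1000*9.81) + 2.77^2/(2*9.81)
   = 33.8 + 12.742 + 0.3911
   = 46.933 m.
H2 = 16.8 + 192*1000/(1000*9.81) + 3.32^2/(2*9.81)
   = 16.8 + 19.572 + 0.5618
   = 36.934 m.
h_L = H1 - H2 = 46.933 - 36.934 = 10.0 m.

10.0


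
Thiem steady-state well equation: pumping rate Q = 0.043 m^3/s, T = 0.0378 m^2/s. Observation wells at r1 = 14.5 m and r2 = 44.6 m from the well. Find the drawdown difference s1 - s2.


Thiem equation: s1 - s2 = Q/(2*pi*T) * ln(r2/r1).
ln(r2/r1) = ln(44.6/14.5) = 1.1236.
Q/(2*pi*T) = 0.043 / (2*pi*0.0378) = 0.043 / 0.2375 = 0.181.
s1 - s2 = 0.181 * 1.1236 = 0.2034 m.

0.2034


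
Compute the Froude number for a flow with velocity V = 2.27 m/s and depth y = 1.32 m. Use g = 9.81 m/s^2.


The Froude number is defined as Fr = V / sqrt(g*y).
g*y = 9.81 * 1.32 = 12.9492.
sqrt(g*y) = sqrt(12.9492) = 3.5985.
Fr = 2.27 / 3.5985 = 0.6308.

0.6308


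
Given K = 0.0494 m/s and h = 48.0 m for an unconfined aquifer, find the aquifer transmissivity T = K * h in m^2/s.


Transmissivity is defined as T = K * h.
T = 0.0494 * 48.0
  = 2.3712 m^2/s.

2.3712


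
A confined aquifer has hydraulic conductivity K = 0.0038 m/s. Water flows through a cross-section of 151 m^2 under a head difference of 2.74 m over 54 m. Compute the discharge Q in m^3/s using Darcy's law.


Darcy's law: Q = K * A * i, where i = dh/L.
Hydraulic gradient i = 2.74 / 54 = 0.050741.
Q = 0.0038 * 151 * 0.050741
  = 0.0291 m^3/s.

0.0291


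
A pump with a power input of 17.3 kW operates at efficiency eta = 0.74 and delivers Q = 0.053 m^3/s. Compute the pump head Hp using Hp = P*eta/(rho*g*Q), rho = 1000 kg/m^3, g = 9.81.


Pump head formula: Hp = P * eta / (rho * g * Q).
Numerator: P * eta = 17.3 * 1000 * 0.74 = 12802.0 W.
Denominator: rho * g * Q = 1000 * 9.81 * 0.053 = 519.93.
Hp = 12802.0 / 519.93 = 24.62 m.

24.62


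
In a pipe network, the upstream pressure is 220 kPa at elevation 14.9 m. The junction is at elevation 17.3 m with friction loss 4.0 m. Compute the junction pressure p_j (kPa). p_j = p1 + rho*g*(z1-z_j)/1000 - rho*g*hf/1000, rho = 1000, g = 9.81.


Junction pressure: p_j = p1 + rho*g*(z1 - z_j)/1000 - rho*g*hf/1000.
Elevation term = 1000*9.81*(14.9 - 17.3)/1000 = -23.544 kPa.
Friction term = 1000*9.81*4.0/1000 = 39.24 kPa.
p_j = 220 + -23.544 - 39.24 = 157.22 kPa.

157.22


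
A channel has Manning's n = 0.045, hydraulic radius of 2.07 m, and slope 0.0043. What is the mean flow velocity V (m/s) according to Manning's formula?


Manning's equation gives V = (1/n) * R^(2/3) * S^(1/2).
First, compute R^(2/3) = 2.07^(2/3) = 1.6242.
Next, S^(1/2) = 0.0043^(1/2) = 0.065574.
Then 1/n = 1/0.045 = 22.22.
V = 22.22 * 1.6242 * 0.065574 = 2.3668 m/s.

2.3668


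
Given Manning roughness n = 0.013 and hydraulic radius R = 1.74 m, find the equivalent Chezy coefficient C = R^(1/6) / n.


The Chezy coefficient relates to Manning's n through C = R^(1/6) / n.
R^(1/6) = 1.74^(1/6) = 1.096709.
C = 1.096709 / 0.013 = 84.36 m^(1/2)/s.

84.36


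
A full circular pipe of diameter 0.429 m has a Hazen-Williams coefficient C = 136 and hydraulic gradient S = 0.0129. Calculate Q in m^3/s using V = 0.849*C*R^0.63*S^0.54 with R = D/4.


For a full circular pipe, R = D/4 = 0.429/4 = 0.1072 m.
V = 0.849 * 136 * 0.1072^0.63 * 0.0129^0.54
  = 0.849 * 136 * 0.244991 * 0.095437
  = 2.6997 m/s.
Pipe area A = pi*D^2/4 = pi*0.429^2/4 = 0.1445 m^2.
Q = A * V = 0.1445 * 2.6997 = 0.3902 m^3/s.

0.3902


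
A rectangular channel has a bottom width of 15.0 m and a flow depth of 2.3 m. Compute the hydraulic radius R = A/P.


For a rectangular section:
Flow area A = b * y = 15.0 * 2.3 = 34.5 m^2.
Wetted perimeter P = b + 2y = 15.0 + 2*2.3 = 19.6 m.
Hydraulic radius R = A/P = 34.5 / 19.6 = 1.7602 m.

1.7602


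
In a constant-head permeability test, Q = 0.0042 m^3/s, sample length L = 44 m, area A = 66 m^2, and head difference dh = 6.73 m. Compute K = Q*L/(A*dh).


From K = Q*L / (A*dh):
Numerator: Q*L = 0.0042 * 44 = 0.1848.
Denominator: A*dh = 66 * 6.73 = 444.18.
K = 0.1848 / 444.18 = 0.000416 m/s.

0.000416


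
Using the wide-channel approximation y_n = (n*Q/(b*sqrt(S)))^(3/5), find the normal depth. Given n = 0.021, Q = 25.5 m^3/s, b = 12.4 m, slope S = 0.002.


We use the wide-channel approximation y_n = (n*Q/(b*sqrt(S)))^(3/5).
sqrt(S) = sqrt(0.002) = 0.044721.
Numerator: n*Q = 0.021 * 25.5 = 0.5355.
Denominator: b*sqrt(S) = 12.4 * 0.044721 = 0.55454.
arg = 0.9657.
y_n = 0.9657^(3/5) = 0.9793 m.

0.9793


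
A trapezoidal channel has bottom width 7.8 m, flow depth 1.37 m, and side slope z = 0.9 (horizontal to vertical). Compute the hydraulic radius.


For a trapezoidal section with side slope z:
A = (b + z*y)*y = (7.8 + 0.9*1.37)*1.37 = 12.375 m^2.
P = b + 2*y*sqrt(1 + z^2) = 7.8 + 2*1.37*sqrt(1 + 0.9^2) = 11.486 m.
R = A/P = 12.375 / 11.486 = 1.0774 m.

1.0774


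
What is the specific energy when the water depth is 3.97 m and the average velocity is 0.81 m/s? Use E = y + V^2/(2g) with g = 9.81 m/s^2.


Specific energy E = y + V^2/(2g).
Velocity head = V^2/(2g) = 0.81^2 / (2*9.81) = 0.6561 / 19.62 = 0.0334 m.
E = 3.97 + 0.0334 = 4.0034 m.

4.0034


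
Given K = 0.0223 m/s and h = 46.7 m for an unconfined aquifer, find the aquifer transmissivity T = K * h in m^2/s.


Transmissivity is defined as T = K * h.
T = 0.0223 * 46.7
  = 1.0414 m^2/s.

1.0414


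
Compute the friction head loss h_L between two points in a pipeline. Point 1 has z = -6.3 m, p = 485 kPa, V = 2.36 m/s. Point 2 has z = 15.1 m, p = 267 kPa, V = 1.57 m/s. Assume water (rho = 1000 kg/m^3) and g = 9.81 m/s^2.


Total head at each section: H = z + p/(rho*g) + V^2/(2g).
H1 = -6.3 + 485*1000/(1000*9.81) + 2.36^2/(2*9.81)
   = -6.3 + 49.439 + 0.2839
   = 43.423 m.
H2 = 15.1 + 267*1000/(1000*9.81) + 1.57^2/(2*9.81)
   = 15.1 + 27.217 + 0.1256
   = 42.443 m.
h_L = H1 - H2 = 43.423 - 42.443 = 0.98 m.

0.98


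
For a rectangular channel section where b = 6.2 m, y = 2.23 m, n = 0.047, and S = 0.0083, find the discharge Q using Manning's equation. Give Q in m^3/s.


For a rectangular channel, the cross-sectional area A = b * y = 6.2 * 2.23 = 13.83 m^2.
The wetted perimeter P = b + 2y = 6.2 + 2*2.23 = 10.66 m.
Hydraulic radius R = A/P = 13.83/10.66 = 1.297 m.
Velocity V = (1/n)*R^(2/3)*S^(1/2) = (1/0.047)*1.297^(2/3)*0.0083^(1/2) = 2.3053 m/s.
Discharge Q = A * V = 13.83 * 2.3053 = 31.874 m^3/s.

31.874


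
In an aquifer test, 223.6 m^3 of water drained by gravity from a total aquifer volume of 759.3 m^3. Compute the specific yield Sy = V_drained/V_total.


Specific yield Sy = Volume drained / Total volume.
Sy = 223.6 / 759.3
   = 0.2945.

0.2945


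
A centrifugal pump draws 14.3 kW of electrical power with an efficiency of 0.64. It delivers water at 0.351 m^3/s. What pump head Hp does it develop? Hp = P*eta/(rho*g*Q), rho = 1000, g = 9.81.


Pump head formula: Hp = P * eta / (rho * g * Q).
Numerator: P * eta = 14.3 * 1000 * 0.64 = 9152.0 W.
Denominator: rho * g * Q = 1000 * 9.81 * 0.351 = 3443.31.
Hp = 9152.0 / 3443.31 = 2.66 m.

2.66


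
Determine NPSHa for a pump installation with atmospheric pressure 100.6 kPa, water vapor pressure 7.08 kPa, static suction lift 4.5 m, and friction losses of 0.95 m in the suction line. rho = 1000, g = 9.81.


NPSHa = p_atm/(rho*g) - z_s - hf_s - p_vap/(rho*g).
p_atm/(rho*g) = 100.6*1000 / (1000*9.81) = 10.255 m.
p_vap/(rho*g) = 7.08*1000 / (1000*9.81) = 0.722 m.
NPSHa = 10.255 - 4.5 - 0.95 - 0.722
      = 4.08 m.

4.08


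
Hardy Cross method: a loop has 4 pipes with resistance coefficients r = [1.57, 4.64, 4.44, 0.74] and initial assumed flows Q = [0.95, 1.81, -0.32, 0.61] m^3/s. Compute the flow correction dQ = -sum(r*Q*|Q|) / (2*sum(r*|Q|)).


Numerator terms (r*Q*|Q|): 1.57*0.95*|0.95| = 1.4169; 4.64*1.81*|1.81| = 15.2011; 4.44*-0.32*|-0.32| = -0.4547; 0.74*0.61*|0.61| = 0.2754.
Sum of numerator = 16.4387.
Denominator terms (r*|Q|): 1.57*|0.95| = 1.4915; 4.64*|1.81| = 8.3984; 4.44*|-0.32| = 1.4208; 0.74*|0.61| = 0.4514.
2 * sum of denominator = 2 * 11.7621 = 23.5242.
dQ = -16.4387 / 23.5242 = -0.6988 m^3/s.

-0.6988
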